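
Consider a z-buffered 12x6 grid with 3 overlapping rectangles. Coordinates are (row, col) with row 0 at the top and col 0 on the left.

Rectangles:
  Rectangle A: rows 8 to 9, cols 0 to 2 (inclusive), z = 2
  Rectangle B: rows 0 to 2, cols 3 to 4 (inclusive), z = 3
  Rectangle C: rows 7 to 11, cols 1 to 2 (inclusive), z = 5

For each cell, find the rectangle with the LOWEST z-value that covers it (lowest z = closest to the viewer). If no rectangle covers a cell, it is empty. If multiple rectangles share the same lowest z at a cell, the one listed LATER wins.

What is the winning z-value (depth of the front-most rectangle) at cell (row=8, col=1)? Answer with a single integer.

Answer: 2

Derivation:
Check cell (8,1):
  A: rows 8-9 cols 0-2 z=2 -> covers; best now A (z=2)
  B: rows 0-2 cols 3-4 -> outside (row miss)
  C: rows 7-11 cols 1-2 z=5 -> covers; best now A (z=2)
Winner: A at z=2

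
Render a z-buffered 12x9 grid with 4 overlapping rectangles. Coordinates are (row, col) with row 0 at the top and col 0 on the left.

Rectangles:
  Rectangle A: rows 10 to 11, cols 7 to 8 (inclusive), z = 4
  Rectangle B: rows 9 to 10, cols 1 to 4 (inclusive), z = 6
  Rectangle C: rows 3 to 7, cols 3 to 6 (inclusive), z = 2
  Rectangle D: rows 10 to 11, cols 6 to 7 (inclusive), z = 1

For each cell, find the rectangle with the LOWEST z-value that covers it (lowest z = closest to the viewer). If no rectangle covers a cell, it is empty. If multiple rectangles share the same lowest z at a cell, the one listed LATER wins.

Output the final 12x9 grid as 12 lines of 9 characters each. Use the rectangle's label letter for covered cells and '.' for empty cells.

.........
.........
.........
...CCCC..
...CCCC..
...CCCC..
...CCCC..
...CCCC..
.........
.BBBB....
.BBBB.DDA
......DDA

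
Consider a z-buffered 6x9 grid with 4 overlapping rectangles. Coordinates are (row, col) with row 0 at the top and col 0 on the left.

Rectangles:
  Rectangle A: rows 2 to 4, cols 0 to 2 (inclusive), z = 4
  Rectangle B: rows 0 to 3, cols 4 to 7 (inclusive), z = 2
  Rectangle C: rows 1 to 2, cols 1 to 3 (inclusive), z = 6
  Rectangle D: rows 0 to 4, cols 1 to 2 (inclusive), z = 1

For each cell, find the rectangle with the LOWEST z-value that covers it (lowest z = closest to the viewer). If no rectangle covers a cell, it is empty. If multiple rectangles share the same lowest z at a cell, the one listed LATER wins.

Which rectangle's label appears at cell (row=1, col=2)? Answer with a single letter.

Answer: D

Derivation:
Check cell (1,2):
  A: rows 2-4 cols 0-2 -> outside (row miss)
  B: rows 0-3 cols 4-7 -> outside (col miss)
  C: rows 1-2 cols 1-3 z=6 -> covers; best now C (z=6)
  D: rows 0-4 cols 1-2 z=1 -> covers; best now D (z=1)
Winner: D at z=1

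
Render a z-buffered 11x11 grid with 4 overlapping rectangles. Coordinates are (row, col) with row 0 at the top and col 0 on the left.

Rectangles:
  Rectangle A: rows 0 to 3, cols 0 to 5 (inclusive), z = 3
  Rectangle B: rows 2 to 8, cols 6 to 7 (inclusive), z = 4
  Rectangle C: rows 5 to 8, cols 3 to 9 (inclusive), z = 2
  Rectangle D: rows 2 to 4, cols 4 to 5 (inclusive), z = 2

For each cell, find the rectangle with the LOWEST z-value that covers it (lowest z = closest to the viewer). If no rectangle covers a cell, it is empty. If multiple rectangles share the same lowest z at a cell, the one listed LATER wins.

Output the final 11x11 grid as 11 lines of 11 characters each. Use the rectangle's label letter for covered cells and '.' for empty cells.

AAAAAA.....
AAAAAA.....
AAAADDBB...
AAAADDBB...
....DDBB...
...CCCCCCC.
...CCCCCCC.
...CCCCCCC.
...CCCCCCC.
...........
...........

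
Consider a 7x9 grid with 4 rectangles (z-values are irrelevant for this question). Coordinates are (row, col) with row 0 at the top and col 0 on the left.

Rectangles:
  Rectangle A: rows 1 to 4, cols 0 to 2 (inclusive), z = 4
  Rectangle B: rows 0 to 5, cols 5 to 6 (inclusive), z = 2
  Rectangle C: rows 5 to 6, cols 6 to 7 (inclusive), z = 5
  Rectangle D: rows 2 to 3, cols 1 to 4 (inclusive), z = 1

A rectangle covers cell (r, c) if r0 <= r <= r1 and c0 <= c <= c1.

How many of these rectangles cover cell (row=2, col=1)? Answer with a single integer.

Check cell (2,1):
  A: rows 1-4 cols 0-2 -> covers
  B: rows 0-5 cols 5-6 -> outside (col miss)
  C: rows 5-6 cols 6-7 -> outside (row miss)
  D: rows 2-3 cols 1-4 -> covers
Count covering = 2

Answer: 2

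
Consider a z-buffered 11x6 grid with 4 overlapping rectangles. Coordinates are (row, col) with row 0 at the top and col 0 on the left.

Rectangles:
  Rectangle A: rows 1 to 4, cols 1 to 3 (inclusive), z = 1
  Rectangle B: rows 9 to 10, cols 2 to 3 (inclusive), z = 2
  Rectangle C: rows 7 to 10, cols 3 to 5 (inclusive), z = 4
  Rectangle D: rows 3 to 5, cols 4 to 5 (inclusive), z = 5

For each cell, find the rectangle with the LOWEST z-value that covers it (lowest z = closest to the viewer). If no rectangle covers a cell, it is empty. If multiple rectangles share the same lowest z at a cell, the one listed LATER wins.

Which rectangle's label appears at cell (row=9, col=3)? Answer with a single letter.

Check cell (9,3):
  A: rows 1-4 cols 1-3 -> outside (row miss)
  B: rows 9-10 cols 2-3 z=2 -> covers; best now B (z=2)
  C: rows 7-10 cols 3-5 z=4 -> covers; best now B (z=2)
  D: rows 3-5 cols 4-5 -> outside (row miss)
Winner: B at z=2

Answer: B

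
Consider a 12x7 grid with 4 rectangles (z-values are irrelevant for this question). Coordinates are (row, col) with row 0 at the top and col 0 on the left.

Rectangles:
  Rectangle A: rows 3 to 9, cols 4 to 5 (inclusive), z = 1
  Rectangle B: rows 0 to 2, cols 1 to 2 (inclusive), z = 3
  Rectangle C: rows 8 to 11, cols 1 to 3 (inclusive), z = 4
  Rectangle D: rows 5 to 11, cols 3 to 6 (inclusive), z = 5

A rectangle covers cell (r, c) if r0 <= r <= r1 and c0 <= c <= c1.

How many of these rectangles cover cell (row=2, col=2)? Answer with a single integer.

Check cell (2,2):
  A: rows 3-9 cols 4-5 -> outside (row miss)
  B: rows 0-2 cols 1-2 -> covers
  C: rows 8-11 cols 1-3 -> outside (row miss)
  D: rows 5-11 cols 3-6 -> outside (row miss)
Count covering = 1

Answer: 1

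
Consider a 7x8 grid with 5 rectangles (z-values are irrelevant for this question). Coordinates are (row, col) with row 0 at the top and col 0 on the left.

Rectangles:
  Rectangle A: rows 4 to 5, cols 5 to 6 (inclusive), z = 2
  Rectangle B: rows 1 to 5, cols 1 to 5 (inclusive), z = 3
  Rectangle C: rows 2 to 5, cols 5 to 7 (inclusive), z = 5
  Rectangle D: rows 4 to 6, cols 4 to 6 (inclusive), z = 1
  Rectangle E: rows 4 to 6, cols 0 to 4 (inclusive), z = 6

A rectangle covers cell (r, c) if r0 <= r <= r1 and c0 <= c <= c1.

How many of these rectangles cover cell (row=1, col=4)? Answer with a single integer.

Check cell (1,4):
  A: rows 4-5 cols 5-6 -> outside (row miss)
  B: rows 1-5 cols 1-5 -> covers
  C: rows 2-5 cols 5-7 -> outside (row miss)
  D: rows 4-6 cols 4-6 -> outside (row miss)
  E: rows 4-6 cols 0-4 -> outside (row miss)
Count covering = 1

Answer: 1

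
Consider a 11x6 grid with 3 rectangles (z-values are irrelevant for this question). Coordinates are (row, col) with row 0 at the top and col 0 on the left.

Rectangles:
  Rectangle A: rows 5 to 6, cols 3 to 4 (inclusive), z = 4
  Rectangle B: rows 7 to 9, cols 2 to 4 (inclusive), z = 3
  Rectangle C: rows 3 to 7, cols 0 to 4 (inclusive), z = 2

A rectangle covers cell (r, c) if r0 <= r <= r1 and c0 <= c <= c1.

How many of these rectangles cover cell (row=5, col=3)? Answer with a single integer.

Check cell (5,3):
  A: rows 5-6 cols 3-4 -> covers
  B: rows 7-9 cols 2-4 -> outside (row miss)
  C: rows 3-7 cols 0-4 -> covers
Count covering = 2

Answer: 2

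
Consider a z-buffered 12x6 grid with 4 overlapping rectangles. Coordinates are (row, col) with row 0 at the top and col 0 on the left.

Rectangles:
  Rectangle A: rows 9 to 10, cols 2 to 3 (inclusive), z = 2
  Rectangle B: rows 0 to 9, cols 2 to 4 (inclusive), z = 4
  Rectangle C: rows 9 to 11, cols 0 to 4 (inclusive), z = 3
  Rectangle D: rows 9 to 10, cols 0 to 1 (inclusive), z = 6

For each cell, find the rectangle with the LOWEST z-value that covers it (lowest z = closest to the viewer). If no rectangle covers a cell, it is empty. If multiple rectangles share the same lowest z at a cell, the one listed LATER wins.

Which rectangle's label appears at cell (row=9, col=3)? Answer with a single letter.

Check cell (9,3):
  A: rows 9-10 cols 2-3 z=2 -> covers; best now A (z=2)
  B: rows 0-9 cols 2-4 z=4 -> covers; best now A (z=2)
  C: rows 9-11 cols 0-4 z=3 -> covers; best now A (z=2)
  D: rows 9-10 cols 0-1 -> outside (col miss)
Winner: A at z=2

Answer: A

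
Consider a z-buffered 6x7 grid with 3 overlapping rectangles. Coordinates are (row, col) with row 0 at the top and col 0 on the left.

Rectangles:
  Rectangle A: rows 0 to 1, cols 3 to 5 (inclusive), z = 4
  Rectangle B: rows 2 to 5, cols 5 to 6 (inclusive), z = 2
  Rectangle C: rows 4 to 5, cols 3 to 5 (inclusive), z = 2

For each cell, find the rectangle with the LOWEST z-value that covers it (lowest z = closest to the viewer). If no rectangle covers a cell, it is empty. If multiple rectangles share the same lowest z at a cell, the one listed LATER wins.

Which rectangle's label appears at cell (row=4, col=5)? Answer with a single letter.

Check cell (4,5):
  A: rows 0-1 cols 3-5 -> outside (row miss)
  B: rows 2-5 cols 5-6 z=2 -> covers; best now B (z=2)
  C: rows 4-5 cols 3-5 z=2 -> covers; best now C (z=2)
Winner: C at z=2

Answer: C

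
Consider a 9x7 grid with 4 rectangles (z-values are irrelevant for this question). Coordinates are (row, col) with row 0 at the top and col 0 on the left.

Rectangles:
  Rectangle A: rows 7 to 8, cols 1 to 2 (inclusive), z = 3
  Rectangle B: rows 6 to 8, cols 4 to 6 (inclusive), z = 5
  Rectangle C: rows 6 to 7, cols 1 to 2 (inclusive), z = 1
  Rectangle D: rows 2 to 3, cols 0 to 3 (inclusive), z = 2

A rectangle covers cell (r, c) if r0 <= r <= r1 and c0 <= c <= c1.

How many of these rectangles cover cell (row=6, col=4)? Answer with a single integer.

Answer: 1

Derivation:
Check cell (6,4):
  A: rows 7-8 cols 1-2 -> outside (row miss)
  B: rows 6-8 cols 4-6 -> covers
  C: rows 6-7 cols 1-2 -> outside (col miss)
  D: rows 2-3 cols 0-3 -> outside (row miss)
Count covering = 1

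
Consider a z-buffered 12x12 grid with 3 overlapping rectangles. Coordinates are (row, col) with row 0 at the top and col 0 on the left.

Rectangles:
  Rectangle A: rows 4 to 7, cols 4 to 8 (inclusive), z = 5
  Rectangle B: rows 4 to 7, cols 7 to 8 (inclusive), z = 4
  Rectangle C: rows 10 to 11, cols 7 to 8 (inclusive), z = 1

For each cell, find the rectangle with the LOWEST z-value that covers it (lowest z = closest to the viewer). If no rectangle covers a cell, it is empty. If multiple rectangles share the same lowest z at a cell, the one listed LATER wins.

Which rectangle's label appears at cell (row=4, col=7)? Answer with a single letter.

Answer: B

Derivation:
Check cell (4,7):
  A: rows 4-7 cols 4-8 z=5 -> covers; best now A (z=5)
  B: rows 4-7 cols 7-8 z=4 -> covers; best now B (z=4)
  C: rows 10-11 cols 7-8 -> outside (row miss)
Winner: B at z=4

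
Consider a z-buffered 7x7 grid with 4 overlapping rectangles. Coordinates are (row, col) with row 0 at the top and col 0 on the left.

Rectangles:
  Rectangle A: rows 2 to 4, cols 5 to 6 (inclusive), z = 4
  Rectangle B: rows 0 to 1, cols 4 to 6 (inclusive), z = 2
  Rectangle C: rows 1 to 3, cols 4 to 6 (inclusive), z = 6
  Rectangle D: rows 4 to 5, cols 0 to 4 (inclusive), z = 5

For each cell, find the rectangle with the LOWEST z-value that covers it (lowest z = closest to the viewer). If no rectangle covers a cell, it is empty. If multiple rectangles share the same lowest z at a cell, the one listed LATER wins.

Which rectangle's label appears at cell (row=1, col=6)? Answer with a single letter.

Answer: B

Derivation:
Check cell (1,6):
  A: rows 2-4 cols 5-6 -> outside (row miss)
  B: rows 0-1 cols 4-6 z=2 -> covers; best now B (z=2)
  C: rows 1-3 cols 4-6 z=6 -> covers; best now B (z=2)
  D: rows 4-5 cols 0-4 -> outside (row miss)
Winner: B at z=2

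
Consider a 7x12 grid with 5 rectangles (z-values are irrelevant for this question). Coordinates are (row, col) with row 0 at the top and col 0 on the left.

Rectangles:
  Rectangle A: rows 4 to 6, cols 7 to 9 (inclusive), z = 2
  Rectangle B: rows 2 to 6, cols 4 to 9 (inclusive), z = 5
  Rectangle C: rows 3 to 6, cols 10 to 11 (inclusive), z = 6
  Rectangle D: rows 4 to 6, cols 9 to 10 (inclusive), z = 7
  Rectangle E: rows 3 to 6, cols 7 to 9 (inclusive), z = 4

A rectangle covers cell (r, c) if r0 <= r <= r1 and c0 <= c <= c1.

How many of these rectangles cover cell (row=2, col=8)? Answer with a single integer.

Check cell (2,8):
  A: rows 4-6 cols 7-9 -> outside (row miss)
  B: rows 2-6 cols 4-9 -> covers
  C: rows 3-6 cols 10-11 -> outside (row miss)
  D: rows 4-6 cols 9-10 -> outside (row miss)
  E: rows 3-6 cols 7-9 -> outside (row miss)
Count covering = 1

Answer: 1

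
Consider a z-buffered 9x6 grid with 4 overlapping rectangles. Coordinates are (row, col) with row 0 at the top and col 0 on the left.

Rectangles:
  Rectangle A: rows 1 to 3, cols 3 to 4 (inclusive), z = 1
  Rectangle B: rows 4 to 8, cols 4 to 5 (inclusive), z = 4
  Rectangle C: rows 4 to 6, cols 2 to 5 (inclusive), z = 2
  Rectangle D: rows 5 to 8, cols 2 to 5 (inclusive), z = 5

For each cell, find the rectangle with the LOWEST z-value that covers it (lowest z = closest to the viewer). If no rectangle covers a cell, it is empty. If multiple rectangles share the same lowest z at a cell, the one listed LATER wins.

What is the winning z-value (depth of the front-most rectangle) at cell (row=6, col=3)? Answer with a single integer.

Check cell (6,3):
  A: rows 1-3 cols 3-4 -> outside (row miss)
  B: rows 4-8 cols 4-5 -> outside (col miss)
  C: rows 4-6 cols 2-5 z=2 -> covers; best now C (z=2)
  D: rows 5-8 cols 2-5 z=5 -> covers; best now C (z=2)
Winner: C at z=2

Answer: 2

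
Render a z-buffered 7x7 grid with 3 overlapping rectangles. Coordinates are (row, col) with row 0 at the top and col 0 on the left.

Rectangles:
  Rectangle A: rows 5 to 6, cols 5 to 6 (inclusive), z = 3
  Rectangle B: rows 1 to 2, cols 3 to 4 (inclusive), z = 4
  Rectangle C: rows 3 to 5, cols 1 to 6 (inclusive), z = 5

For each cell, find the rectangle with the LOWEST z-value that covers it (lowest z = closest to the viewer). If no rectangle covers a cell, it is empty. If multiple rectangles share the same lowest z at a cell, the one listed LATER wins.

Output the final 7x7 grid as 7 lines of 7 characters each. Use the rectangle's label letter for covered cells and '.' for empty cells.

.......
...BB..
...BB..
.CCCCCC
.CCCCCC
.CCCCAA
.....AA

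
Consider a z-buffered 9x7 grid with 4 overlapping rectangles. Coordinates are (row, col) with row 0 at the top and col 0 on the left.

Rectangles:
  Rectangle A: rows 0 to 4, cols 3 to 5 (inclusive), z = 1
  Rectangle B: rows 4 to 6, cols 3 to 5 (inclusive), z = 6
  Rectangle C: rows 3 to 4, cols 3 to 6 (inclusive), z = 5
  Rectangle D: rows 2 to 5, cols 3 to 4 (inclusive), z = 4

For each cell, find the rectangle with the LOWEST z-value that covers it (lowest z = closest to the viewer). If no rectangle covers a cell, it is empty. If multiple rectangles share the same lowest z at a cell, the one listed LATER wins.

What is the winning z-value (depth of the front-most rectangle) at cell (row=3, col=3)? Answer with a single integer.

Answer: 1

Derivation:
Check cell (3,3):
  A: rows 0-4 cols 3-5 z=1 -> covers; best now A (z=1)
  B: rows 4-6 cols 3-5 -> outside (row miss)
  C: rows 3-4 cols 3-6 z=5 -> covers; best now A (z=1)
  D: rows 2-5 cols 3-4 z=4 -> covers; best now A (z=1)
Winner: A at z=1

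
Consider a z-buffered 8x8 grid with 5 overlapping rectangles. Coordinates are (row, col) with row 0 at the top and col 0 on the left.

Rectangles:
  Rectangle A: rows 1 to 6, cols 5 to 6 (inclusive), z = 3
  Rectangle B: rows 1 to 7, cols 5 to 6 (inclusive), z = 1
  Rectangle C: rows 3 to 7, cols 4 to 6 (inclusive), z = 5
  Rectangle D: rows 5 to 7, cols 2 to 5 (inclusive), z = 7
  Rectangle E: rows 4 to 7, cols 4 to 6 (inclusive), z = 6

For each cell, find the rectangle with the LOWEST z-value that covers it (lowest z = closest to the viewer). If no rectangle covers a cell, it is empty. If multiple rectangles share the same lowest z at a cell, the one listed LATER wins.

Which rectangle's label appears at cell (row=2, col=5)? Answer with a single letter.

Answer: B

Derivation:
Check cell (2,5):
  A: rows 1-6 cols 5-6 z=3 -> covers; best now A (z=3)
  B: rows 1-7 cols 5-6 z=1 -> covers; best now B (z=1)
  C: rows 3-7 cols 4-6 -> outside (row miss)
  D: rows 5-7 cols 2-5 -> outside (row miss)
  E: rows 4-7 cols 4-6 -> outside (row miss)
Winner: B at z=1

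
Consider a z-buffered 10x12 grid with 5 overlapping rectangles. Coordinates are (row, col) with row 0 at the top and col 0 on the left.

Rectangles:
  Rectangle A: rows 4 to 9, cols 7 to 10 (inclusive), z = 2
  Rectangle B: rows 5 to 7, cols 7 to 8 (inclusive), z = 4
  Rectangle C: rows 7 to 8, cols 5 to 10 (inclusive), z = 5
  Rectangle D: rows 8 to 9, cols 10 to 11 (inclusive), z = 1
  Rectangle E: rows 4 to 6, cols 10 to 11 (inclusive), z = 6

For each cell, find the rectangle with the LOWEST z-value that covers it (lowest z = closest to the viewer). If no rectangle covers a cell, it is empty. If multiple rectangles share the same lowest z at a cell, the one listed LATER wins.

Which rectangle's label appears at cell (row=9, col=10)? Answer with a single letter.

Check cell (9,10):
  A: rows 4-9 cols 7-10 z=2 -> covers; best now A (z=2)
  B: rows 5-7 cols 7-8 -> outside (row miss)
  C: rows 7-8 cols 5-10 -> outside (row miss)
  D: rows 8-9 cols 10-11 z=1 -> covers; best now D (z=1)
  E: rows 4-6 cols 10-11 -> outside (row miss)
Winner: D at z=1

Answer: D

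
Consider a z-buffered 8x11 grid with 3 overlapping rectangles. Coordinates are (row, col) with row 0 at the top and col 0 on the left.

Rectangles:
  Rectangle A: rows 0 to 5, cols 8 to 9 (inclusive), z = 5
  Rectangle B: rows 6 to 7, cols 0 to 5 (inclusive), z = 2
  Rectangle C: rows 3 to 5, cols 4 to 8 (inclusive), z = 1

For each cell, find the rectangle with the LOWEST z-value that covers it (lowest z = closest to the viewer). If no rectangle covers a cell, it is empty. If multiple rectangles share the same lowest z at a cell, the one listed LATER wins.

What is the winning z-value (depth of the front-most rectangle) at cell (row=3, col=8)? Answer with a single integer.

Answer: 1

Derivation:
Check cell (3,8):
  A: rows 0-5 cols 8-9 z=5 -> covers; best now A (z=5)
  B: rows 6-7 cols 0-5 -> outside (row miss)
  C: rows 3-5 cols 4-8 z=1 -> covers; best now C (z=1)
Winner: C at z=1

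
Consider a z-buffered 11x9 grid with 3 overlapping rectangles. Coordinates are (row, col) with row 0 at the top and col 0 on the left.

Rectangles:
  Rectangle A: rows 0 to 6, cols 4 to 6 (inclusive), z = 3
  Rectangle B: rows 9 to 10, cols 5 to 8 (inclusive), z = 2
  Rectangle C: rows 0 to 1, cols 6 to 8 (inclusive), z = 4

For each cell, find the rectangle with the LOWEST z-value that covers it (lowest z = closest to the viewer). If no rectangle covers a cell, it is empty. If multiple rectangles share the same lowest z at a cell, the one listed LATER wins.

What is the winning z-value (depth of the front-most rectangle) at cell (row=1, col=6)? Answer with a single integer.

Check cell (1,6):
  A: rows 0-6 cols 4-6 z=3 -> covers; best now A (z=3)
  B: rows 9-10 cols 5-8 -> outside (row miss)
  C: rows 0-1 cols 6-8 z=4 -> covers; best now A (z=3)
Winner: A at z=3

Answer: 3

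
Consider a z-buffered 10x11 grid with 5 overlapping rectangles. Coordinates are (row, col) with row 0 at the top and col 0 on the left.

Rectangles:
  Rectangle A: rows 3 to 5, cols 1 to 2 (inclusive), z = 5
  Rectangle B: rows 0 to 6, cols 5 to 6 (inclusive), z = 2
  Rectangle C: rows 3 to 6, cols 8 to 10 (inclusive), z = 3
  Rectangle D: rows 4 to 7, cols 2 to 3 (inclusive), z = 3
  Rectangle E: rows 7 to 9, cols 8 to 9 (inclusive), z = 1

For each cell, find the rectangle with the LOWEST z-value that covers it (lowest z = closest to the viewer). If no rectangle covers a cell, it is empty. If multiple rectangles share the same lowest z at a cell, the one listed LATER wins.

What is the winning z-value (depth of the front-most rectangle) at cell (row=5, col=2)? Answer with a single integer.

Answer: 3

Derivation:
Check cell (5,2):
  A: rows 3-5 cols 1-2 z=5 -> covers; best now A (z=5)
  B: rows 0-6 cols 5-6 -> outside (col miss)
  C: rows 3-6 cols 8-10 -> outside (col miss)
  D: rows 4-7 cols 2-3 z=3 -> covers; best now D (z=3)
  E: rows 7-9 cols 8-9 -> outside (row miss)
Winner: D at z=3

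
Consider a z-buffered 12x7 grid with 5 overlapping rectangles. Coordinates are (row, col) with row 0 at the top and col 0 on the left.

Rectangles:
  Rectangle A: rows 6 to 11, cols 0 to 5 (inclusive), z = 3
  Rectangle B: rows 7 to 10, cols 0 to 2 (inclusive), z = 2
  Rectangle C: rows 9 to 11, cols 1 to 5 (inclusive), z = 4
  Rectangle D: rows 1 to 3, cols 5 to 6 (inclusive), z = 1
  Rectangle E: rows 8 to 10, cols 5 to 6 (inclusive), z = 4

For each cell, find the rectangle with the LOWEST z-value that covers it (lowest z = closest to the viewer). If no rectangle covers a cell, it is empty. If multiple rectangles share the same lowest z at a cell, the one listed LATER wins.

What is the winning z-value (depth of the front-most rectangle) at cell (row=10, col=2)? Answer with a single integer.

Answer: 2

Derivation:
Check cell (10,2):
  A: rows 6-11 cols 0-5 z=3 -> covers; best now A (z=3)
  B: rows 7-10 cols 0-2 z=2 -> covers; best now B (z=2)
  C: rows 9-11 cols 1-5 z=4 -> covers; best now B (z=2)
  D: rows 1-3 cols 5-6 -> outside (row miss)
  E: rows 8-10 cols 5-6 -> outside (col miss)
Winner: B at z=2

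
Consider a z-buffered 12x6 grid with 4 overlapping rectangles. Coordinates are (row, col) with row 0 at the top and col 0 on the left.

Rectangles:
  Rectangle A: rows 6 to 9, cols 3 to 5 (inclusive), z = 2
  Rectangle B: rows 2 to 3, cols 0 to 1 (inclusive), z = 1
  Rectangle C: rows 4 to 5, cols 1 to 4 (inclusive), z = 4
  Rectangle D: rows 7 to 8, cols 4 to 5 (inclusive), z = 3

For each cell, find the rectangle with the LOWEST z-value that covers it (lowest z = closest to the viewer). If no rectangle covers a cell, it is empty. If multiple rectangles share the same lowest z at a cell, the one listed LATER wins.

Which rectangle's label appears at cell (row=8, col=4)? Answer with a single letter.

Check cell (8,4):
  A: rows 6-9 cols 3-5 z=2 -> covers; best now A (z=2)
  B: rows 2-3 cols 0-1 -> outside (row miss)
  C: rows 4-5 cols 1-4 -> outside (row miss)
  D: rows 7-8 cols 4-5 z=3 -> covers; best now A (z=2)
Winner: A at z=2

Answer: A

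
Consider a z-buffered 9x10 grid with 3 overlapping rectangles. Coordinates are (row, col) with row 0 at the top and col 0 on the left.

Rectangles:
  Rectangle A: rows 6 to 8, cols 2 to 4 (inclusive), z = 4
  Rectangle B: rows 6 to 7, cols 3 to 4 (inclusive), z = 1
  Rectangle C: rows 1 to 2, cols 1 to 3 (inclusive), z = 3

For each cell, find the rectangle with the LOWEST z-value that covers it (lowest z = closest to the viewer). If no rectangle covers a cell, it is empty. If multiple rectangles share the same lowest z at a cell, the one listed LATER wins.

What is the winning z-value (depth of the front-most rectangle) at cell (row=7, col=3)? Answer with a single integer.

Answer: 1

Derivation:
Check cell (7,3):
  A: rows 6-8 cols 2-4 z=4 -> covers; best now A (z=4)
  B: rows 6-7 cols 3-4 z=1 -> covers; best now B (z=1)
  C: rows 1-2 cols 1-3 -> outside (row miss)
Winner: B at z=1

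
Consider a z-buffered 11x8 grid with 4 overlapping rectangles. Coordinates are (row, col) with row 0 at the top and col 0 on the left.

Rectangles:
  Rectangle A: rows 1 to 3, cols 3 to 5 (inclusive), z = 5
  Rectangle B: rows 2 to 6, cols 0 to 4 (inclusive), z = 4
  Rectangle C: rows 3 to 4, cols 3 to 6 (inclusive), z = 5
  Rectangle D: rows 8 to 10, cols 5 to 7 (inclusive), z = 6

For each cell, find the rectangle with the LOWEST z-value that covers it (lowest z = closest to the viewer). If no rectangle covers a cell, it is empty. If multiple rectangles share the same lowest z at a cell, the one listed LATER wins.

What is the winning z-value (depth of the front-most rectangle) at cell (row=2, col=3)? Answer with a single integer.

Check cell (2,3):
  A: rows 1-3 cols 3-5 z=5 -> covers; best now A (z=5)
  B: rows 2-6 cols 0-4 z=4 -> covers; best now B (z=4)
  C: rows 3-4 cols 3-6 -> outside (row miss)
  D: rows 8-10 cols 5-7 -> outside (row miss)
Winner: B at z=4

Answer: 4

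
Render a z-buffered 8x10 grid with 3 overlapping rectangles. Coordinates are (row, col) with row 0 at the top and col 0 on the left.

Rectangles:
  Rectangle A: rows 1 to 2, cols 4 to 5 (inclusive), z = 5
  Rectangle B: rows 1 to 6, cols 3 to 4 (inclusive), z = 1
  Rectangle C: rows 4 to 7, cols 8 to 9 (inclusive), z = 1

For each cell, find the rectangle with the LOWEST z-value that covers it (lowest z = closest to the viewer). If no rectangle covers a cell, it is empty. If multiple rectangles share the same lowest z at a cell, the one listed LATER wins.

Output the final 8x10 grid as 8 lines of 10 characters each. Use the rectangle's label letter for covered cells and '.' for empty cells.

..........
...BBA....
...BBA....
...BB.....
...BB...CC
...BB...CC
...BB...CC
........CC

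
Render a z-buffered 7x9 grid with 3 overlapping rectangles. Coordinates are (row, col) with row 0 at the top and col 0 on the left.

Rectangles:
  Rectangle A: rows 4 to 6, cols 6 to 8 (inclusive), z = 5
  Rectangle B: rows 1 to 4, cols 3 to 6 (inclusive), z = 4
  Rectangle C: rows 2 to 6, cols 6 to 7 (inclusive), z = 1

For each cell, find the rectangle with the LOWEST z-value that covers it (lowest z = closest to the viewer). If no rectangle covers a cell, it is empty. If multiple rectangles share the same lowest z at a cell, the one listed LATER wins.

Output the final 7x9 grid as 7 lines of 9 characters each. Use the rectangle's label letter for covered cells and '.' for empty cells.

.........
...BBBB..
...BBBCC.
...BBBCC.
...BBBCCA
......CCA
......CCA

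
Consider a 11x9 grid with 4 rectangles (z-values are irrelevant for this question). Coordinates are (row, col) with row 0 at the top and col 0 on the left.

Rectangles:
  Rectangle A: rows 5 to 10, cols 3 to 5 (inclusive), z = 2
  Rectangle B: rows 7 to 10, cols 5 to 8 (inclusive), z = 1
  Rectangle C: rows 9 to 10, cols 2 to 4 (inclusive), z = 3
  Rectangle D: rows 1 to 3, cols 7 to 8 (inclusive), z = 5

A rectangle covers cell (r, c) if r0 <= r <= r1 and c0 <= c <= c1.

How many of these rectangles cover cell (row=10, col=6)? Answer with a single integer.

Answer: 1

Derivation:
Check cell (10,6):
  A: rows 5-10 cols 3-5 -> outside (col miss)
  B: rows 7-10 cols 5-8 -> covers
  C: rows 9-10 cols 2-4 -> outside (col miss)
  D: rows 1-3 cols 7-8 -> outside (row miss)
Count covering = 1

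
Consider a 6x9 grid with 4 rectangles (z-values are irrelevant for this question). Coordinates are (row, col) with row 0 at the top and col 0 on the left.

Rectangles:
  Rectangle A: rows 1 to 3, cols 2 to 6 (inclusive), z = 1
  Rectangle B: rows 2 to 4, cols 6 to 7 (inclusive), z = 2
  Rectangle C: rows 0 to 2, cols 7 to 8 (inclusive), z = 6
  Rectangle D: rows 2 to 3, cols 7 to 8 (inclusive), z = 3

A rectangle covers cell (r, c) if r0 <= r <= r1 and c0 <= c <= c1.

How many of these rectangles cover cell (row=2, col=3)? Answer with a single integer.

Answer: 1

Derivation:
Check cell (2,3):
  A: rows 1-3 cols 2-6 -> covers
  B: rows 2-4 cols 6-7 -> outside (col miss)
  C: rows 0-2 cols 7-8 -> outside (col miss)
  D: rows 2-3 cols 7-8 -> outside (col miss)
Count covering = 1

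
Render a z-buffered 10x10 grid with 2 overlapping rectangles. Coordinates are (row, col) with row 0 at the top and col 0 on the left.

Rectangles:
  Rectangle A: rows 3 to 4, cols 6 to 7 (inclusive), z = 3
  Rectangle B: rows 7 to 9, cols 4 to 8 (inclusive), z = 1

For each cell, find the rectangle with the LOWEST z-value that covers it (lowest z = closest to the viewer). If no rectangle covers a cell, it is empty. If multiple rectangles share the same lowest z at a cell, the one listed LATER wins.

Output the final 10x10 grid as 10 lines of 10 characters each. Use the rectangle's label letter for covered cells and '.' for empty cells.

..........
..........
..........
......AA..
......AA..
..........
..........
....BBBBB.
....BBBBB.
....BBBBB.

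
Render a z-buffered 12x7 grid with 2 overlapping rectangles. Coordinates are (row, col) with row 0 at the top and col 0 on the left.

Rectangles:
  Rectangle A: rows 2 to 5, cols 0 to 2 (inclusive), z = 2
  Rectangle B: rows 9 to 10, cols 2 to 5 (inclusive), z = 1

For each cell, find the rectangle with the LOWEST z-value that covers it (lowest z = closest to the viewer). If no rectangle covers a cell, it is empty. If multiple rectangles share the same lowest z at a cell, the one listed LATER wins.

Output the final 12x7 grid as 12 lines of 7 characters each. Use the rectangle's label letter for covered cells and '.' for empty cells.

.......
.......
AAA....
AAA....
AAA....
AAA....
.......
.......
.......
..BBBB.
..BBBB.
.......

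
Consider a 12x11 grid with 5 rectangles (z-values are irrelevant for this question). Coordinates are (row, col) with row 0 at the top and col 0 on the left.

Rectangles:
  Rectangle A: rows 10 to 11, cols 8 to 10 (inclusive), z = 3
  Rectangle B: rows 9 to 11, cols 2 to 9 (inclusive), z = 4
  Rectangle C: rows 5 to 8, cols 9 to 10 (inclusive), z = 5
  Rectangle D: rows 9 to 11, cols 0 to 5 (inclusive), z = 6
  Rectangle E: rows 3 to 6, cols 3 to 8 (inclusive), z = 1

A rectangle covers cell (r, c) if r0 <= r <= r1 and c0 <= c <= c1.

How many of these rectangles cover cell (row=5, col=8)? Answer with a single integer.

Answer: 1

Derivation:
Check cell (5,8):
  A: rows 10-11 cols 8-10 -> outside (row miss)
  B: rows 9-11 cols 2-9 -> outside (row miss)
  C: rows 5-8 cols 9-10 -> outside (col miss)
  D: rows 9-11 cols 0-5 -> outside (row miss)
  E: rows 3-6 cols 3-8 -> covers
Count covering = 1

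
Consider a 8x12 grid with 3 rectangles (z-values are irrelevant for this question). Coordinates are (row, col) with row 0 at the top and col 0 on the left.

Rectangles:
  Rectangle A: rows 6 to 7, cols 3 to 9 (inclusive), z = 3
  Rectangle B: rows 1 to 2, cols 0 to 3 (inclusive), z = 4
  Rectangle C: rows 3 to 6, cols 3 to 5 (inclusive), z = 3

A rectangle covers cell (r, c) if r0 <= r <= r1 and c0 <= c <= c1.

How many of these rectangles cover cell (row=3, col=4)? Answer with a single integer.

Check cell (3,4):
  A: rows 6-7 cols 3-9 -> outside (row miss)
  B: rows 1-2 cols 0-3 -> outside (row miss)
  C: rows 3-6 cols 3-5 -> covers
Count covering = 1

Answer: 1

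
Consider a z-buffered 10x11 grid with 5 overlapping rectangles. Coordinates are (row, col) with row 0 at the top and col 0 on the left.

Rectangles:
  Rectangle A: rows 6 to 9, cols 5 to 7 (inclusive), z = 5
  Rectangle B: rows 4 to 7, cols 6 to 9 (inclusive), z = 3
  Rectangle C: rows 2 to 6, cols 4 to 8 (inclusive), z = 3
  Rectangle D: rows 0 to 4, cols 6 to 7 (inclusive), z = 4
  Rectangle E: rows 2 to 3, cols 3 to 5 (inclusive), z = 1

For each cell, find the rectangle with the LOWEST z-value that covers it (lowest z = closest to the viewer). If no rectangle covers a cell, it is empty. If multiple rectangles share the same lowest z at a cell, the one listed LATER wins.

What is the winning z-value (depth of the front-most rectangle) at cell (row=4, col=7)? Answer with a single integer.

Answer: 3

Derivation:
Check cell (4,7):
  A: rows 6-9 cols 5-7 -> outside (row miss)
  B: rows 4-7 cols 6-9 z=3 -> covers; best now B (z=3)
  C: rows 2-6 cols 4-8 z=3 -> covers; best now C (z=3)
  D: rows 0-4 cols 6-7 z=4 -> covers; best now C (z=3)
  E: rows 2-3 cols 3-5 -> outside (row miss)
Winner: C at z=3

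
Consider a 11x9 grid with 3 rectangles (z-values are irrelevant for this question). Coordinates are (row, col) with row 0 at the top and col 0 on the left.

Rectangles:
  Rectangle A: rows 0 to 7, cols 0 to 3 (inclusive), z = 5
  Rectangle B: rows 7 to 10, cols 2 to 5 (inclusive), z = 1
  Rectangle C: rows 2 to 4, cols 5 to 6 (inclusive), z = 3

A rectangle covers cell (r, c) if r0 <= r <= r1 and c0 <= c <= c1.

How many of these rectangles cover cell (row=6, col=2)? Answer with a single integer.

Answer: 1

Derivation:
Check cell (6,2):
  A: rows 0-7 cols 0-3 -> covers
  B: rows 7-10 cols 2-5 -> outside (row miss)
  C: rows 2-4 cols 5-6 -> outside (row miss)
Count covering = 1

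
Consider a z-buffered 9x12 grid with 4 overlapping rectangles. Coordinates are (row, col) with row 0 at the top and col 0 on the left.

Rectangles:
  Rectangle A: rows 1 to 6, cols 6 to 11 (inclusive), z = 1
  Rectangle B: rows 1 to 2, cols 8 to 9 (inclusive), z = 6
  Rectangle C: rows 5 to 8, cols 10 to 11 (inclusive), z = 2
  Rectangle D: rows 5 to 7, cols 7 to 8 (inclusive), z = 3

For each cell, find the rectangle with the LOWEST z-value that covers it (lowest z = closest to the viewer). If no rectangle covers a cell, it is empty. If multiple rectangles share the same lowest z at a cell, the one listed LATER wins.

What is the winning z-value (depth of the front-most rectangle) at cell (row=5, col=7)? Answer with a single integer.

Check cell (5,7):
  A: rows 1-6 cols 6-11 z=1 -> covers; best now A (z=1)
  B: rows 1-2 cols 8-9 -> outside (row miss)
  C: rows 5-8 cols 10-11 -> outside (col miss)
  D: rows 5-7 cols 7-8 z=3 -> covers; best now A (z=1)
Winner: A at z=1

Answer: 1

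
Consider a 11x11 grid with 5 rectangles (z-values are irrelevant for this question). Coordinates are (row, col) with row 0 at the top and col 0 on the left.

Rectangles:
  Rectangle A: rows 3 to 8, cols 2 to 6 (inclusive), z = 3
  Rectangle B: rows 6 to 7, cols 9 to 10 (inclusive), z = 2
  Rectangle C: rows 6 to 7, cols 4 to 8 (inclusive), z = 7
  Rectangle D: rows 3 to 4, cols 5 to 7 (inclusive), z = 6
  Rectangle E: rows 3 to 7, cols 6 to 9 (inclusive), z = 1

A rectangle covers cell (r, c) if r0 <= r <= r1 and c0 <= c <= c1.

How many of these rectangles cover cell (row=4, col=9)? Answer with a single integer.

Answer: 1

Derivation:
Check cell (4,9):
  A: rows 3-8 cols 2-6 -> outside (col miss)
  B: rows 6-7 cols 9-10 -> outside (row miss)
  C: rows 6-7 cols 4-8 -> outside (row miss)
  D: rows 3-4 cols 5-7 -> outside (col miss)
  E: rows 3-7 cols 6-9 -> covers
Count covering = 1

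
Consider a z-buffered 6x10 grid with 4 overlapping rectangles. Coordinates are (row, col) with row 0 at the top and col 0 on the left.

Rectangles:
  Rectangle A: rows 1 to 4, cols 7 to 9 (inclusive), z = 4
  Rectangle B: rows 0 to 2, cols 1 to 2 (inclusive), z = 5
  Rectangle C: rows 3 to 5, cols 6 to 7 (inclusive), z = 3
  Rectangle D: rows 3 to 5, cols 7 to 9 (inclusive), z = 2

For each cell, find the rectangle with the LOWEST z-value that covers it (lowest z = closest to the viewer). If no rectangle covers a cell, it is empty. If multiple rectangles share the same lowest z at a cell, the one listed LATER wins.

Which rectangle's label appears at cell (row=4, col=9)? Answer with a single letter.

Answer: D

Derivation:
Check cell (4,9):
  A: rows 1-4 cols 7-9 z=4 -> covers; best now A (z=4)
  B: rows 0-2 cols 1-2 -> outside (row miss)
  C: rows 3-5 cols 6-7 -> outside (col miss)
  D: rows 3-5 cols 7-9 z=2 -> covers; best now D (z=2)
Winner: D at z=2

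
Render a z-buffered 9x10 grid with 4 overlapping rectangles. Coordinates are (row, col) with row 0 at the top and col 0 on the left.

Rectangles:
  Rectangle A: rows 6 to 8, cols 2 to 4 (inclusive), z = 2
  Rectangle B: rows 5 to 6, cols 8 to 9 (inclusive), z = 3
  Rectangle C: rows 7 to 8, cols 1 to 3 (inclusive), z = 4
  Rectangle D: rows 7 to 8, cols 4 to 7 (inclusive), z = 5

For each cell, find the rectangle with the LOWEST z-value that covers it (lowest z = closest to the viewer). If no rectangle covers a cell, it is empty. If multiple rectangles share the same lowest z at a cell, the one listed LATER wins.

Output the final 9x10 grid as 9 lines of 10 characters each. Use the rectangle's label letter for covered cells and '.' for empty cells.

..........
..........
..........
..........
..........
........BB
..AAA...BB
.CAAADDD..
.CAAADDD..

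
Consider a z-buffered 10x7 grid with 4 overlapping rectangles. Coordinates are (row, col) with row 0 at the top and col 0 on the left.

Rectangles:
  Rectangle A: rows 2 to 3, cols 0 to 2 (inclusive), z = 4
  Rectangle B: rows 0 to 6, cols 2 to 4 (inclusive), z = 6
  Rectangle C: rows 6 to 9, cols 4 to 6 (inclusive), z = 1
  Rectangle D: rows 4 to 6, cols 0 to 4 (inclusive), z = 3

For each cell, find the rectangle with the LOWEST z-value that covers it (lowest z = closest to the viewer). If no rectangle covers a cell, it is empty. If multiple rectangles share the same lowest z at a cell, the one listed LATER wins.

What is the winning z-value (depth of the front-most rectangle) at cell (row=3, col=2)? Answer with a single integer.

Answer: 4

Derivation:
Check cell (3,2):
  A: rows 2-3 cols 0-2 z=4 -> covers; best now A (z=4)
  B: rows 0-6 cols 2-4 z=6 -> covers; best now A (z=4)
  C: rows 6-9 cols 4-6 -> outside (row miss)
  D: rows 4-6 cols 0-4 -> outside (row miss)
Winner: A at z=4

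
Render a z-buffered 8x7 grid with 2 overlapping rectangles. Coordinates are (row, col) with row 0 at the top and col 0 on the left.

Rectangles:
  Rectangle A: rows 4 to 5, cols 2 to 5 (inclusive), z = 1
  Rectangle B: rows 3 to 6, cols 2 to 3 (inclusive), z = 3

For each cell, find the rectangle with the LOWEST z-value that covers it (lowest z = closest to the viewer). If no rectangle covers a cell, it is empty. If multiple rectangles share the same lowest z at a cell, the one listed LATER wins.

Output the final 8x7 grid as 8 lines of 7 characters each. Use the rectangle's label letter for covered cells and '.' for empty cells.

.......
.......
.......
..BB...
..AAAA.
..AAAA.
..BB...
.......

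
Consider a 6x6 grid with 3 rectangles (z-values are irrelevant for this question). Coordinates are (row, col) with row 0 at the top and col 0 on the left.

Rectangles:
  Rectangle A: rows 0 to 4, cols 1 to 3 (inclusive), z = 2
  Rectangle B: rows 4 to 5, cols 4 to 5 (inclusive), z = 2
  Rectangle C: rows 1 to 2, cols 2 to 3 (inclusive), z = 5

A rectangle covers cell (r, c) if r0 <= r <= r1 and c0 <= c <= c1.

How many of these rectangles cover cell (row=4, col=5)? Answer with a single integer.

Check cell (4,5):
  A: rows 0-4 cols 1-3 -> outside (col miss)
  B: rows 4-5 cols 4-5 -> covers
  C: rows 1-2 cols 2-3 -> outside (row miss)
Count covering = 1

Answer: 1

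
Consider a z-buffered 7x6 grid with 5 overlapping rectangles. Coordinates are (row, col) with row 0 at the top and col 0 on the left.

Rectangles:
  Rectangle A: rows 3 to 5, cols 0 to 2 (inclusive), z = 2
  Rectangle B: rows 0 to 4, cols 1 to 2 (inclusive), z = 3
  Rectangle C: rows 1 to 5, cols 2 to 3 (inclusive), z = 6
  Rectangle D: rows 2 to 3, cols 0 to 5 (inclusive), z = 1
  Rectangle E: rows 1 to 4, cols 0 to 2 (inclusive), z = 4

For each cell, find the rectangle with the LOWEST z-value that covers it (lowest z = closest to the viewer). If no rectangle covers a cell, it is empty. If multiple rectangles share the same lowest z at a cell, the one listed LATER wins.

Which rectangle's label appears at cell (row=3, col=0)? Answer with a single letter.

Answer: D

Derivation:
Check cell (3,0):
  A: rows 3-5 cols 0-2 z=2 -> covers; best now A (z=2)
  B: rows 0-4 cols 1-2 -> outside (col miss)
  C: rows 1-5 cols 2-3 -> outside (col miss)
  D: rows 2-3 cols 0-5 z=1 -> covers; best now D (z=1)
  E: rows 1-4 cols 0-2 z=4 -> covers; best now D (z=1)
Winner: D at z=1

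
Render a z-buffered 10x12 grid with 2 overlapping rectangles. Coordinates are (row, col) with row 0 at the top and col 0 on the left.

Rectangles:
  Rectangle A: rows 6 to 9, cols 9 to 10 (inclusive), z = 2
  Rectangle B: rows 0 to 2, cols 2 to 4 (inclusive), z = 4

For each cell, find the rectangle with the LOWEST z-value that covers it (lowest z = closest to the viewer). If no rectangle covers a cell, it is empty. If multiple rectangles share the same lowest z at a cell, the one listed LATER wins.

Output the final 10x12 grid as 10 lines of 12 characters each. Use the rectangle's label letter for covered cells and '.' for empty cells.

..BBB.......
..BBB.......
..BBB.......
............
............
............
.........AA.
.........AA.
.........AA.
.........AA.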